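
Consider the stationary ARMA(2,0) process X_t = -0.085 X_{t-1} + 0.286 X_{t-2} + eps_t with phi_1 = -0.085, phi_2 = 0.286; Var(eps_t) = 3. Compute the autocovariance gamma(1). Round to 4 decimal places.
\gamma(1) = -0.3945

Multiply the model equation by X_{t-k} and take expectations. With theta_0 = psi_0 = 1 and psi_j the MA(infinity) weights, this gives
  gamma(k) - sum_i phi_i gamma(k-i) = c_k,
  c_k = sigma^2 * sum_{j=k..q} theta_j psi_{j-k}   (c_k = 0 for k > q),
using gamma(-m) = gamma(m).
Pure AR (q = 0): c_0 = sigma^2 = 3, c_k = 0 for k >= 1.
Equations for k = 0, 1, 2 (AR order 2, c_2 = 0):
  (E0) gamma(0) = phi_1 gamma(1) + phi_2 gamma(2) + c_0
  (E1) gamma(1) = phi_1 gamma(0) + phi_2 gamma(1) + c_1
  (E2) gamma(2) = phi_1 gamma(1) + phi_2 gamma(0)
From (E1): gamma(1) = A gamma(0) + B with
  A = phi_1 / (1 - phi_2) = -0.085 / 0.714 = -0.119048,   B = c_1 / (1 - phi_2) = 0 / 0.714 = 0.
Insert (E2) into (E0): gamma(0) (1 - phi_2^2) = phi_1 (1 + phi_2) gamma(1) + c_0.
  phi_1 (1 + phi_2) = (-0.085)(1.286) = -0.10931,   1 - phi_2^2 = 0.918204.
Replace gamma(1) by A gamma(0) + B and collect gamma(0):
  gamma(0) [0.918204 - (-0.10931)(-0.119048)] = c_0 = 3
  gamma(0) * 0.905191 = 3
  gamma(0) = 3 / 0.905191 = 3.314218.
  gamma(1) = A gamma(0) = (-0.119048)(3.314218) = -0.39455.
Therefore gamma(1) = -0.3945 (to 4 decimal places).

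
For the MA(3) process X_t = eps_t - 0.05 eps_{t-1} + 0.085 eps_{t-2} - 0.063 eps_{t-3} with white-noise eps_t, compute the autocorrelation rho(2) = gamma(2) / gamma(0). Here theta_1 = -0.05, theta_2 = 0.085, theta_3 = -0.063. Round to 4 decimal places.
\rho(2) = 0.0870

For an MA(q) process with theta_0 = 1, the autocovariance is
  gamma(k) = sigma^2 * sum_{i=0..q-k} theta_i * theta_{i+k},
and rho(k) = gamma(k) / gamma(0). Sigma^2 cancels.
  numerator   = (1)*(0.085) + (-0.05)*(-0.063) = 0.08815.
  denominator = (1)^2 + (-0.05)^2 + (0.085)^2 + (-0.063)^2 = 1.013694.
  rho(2) = 0.08815 / 1.013694 = 0.0870.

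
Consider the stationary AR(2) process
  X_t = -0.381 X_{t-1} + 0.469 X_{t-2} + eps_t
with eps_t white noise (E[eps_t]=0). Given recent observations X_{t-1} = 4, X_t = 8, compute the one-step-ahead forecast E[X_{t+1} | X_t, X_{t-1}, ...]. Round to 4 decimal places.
E[X_{t+1} \mid \mathcal F_t] = -1.1720

For an AR(p) model X_t = c + sum_i phi_i X_{t-i} + eps_t, the
one-step-ahead conditional mean is
  E[X_{t+1} | X_t, ...] = c + sum_i phi_i X_{t+1-i}.
Substitute known values:
  E[X_{t+1} | ...] = (-0.381) * (8) + (0.469) * (4)
                   = -1.1720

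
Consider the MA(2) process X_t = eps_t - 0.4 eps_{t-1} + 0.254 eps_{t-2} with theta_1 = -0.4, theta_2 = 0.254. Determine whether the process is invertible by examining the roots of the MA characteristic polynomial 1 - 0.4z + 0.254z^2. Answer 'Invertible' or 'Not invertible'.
\text{Invertible}

The MA(q) characteristic polynomial is P(z) = 1 - 0.4z + 0.254z^2.
Invertibility requires all roots to lie outside the unit circle, i.e. |z| > 1 for every root.
Set 1 + (-0.4) z + (0.254) z^2 = 0, i.e. a z^2 + b z + c = 0 with a = 0.254, b = -0.4, c = 1.
Discriminant D = b^2 - 4ac = (-0.4)^2 - 4*(0.254)*1 = 0.16 - (1.016) = -0.856.
D < 0, so the roots are the complex-conjugate pair z = (-b +/- i sqrt(-D)) / (2a) = 0.7874 +/- 1.8213i.
For a conjugate pair |z|^2 = z * conj(z) = (product of roots) = c/a = 1/(0.254) = 3.937008, so |z| = sqrt(3.937008) = 1.9842 for both roots.
Moduli of all roots: 1.9842, 1.9842.
All moduli strictly greater than 1? Yes.
Verdict: Invertible.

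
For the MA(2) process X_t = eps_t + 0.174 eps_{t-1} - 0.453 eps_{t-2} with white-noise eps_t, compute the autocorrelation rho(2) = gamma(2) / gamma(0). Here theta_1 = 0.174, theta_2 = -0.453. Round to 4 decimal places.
\rho(2) = -0.3667

For an MA(q) process with theta_0 = 1, the autocovariance is
  gamma(k) = sigma^2 * sum_{i=0..q-k} theta_i * theta_{i+k},
and rho(k) = gamma(k) / gamma(0). Sigma^2 cancels.
  numerator   = (1)*(-0.453) = -0.453.
  denominator = (1)^2 + (0.174)^2 + (-0.453)^2 = 1.235485.
  rho(2) = -0.453 / 1.235485 = -0.3667.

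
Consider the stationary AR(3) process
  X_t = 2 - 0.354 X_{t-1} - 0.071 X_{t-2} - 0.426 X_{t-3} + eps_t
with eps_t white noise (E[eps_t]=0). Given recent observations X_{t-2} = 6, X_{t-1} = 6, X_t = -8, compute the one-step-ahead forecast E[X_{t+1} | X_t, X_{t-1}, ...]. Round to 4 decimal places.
E[X_{t+1} \mid \mathcal F_t] = 1.8500

For an AR(p) model X_t = c + sum_i phi_i X_{t-i} + eps_t, the
one-step-ahead conditional mean is
  E[X_{t+1} | X_t, ...] = c + sum_i phi_i X_{t+1-i}.
Substitute known values:
  E[X_{t+1} | ...] = 2 + (-0.354) * (-8) + (-0.071) * (6) + (-0.426) * (6)
                   = 1.8500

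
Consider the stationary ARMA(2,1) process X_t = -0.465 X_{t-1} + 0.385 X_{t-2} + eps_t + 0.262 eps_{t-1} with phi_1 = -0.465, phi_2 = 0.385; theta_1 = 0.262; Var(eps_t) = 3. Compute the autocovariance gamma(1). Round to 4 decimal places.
\gamma(1) = -2.9028

Multiply the model equation by X_{t-k} and take expectations. With theta_0 = psi_0 = 1 and psi_j the MA(infinity) weights, this gives
  gamma(k) - sum_i phi_i gamma(k-i) = c_k,
  c_k = sigma^2 * sum_{j=k..q} theta_j psi_{j-k}   (c_k = 0 for k > q),
using gamma(-m) = gamma(m).
psi-weights needed (psi_j = theta_j + sum_i phi_i psi_{j-i}):
  psi_1 = theta_1 + phi_1 = 0.262 + (-0.465) = -0.203
Right-hand sides:
  c_0 = sigma^2 (1 + theta_1 psi_1) = 3 * (1 + (0.262)(-0.203)) = 3 * 0.946814 = 2.840442
  c_1 = sigma^2 theta_1 = 3 * (0.262) = 0.786
  c_2 = 0
Equations for k = 0, 1, 2 (AR order 2, c_2 = 0):
  (E0) gamma(0) = phi_1 gamma(1) + phi_2 gamma(2) + c_0
  (E1) gamma(1) = phi_1 gamma(0) + phi_2 gamma(1) + c_1
  (E2) gamma(2) = phi_1 gamma(1) + phi_2 gamma(0)
From (E1): gamma(1) = A gamma(0) + B with
  A = phi_1 / (1 - phi_2) = -0.465 / 0.615 = -0.756098,   B = c_1 / (1 - phi_2) = 0.786 / 0.615 = 1.278049.
Insert (E2) into (E0): gamma(0) (1 - phi_2^2) = phi_1 (1 + phi_2) gamma(1) + c_0.
  phi_1 (1 + phi_2) = (-0.465)(1.385) = -0.644025,   1 - phi_2^2 = 0.851775.
Replace gamma(1) by A gamma(0) + B and collect gamma(0):
  gamma(0) [0.851775 - (-0.644025)(-0.756098)] = (-0.644025)(1.278049) + 2.840442
  gamma(0) * 0.364829 = 2.017347
  gamma(0) = 2.017347 / 0.364829 = 5.529564.
  gamma(1) = A gamma(0) + B = (-0.756098)(5.529564) + (1.278049) = -2.902841.
Therefore gamma(1) = -2.9028 (to 4 decimal places).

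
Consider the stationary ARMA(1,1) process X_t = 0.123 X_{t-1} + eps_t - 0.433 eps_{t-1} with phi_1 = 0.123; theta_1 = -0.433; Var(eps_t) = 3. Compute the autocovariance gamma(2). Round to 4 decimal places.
\gamma(2) = -0.1100

Multiply the model equation by X_{t-k} and take expectations. With theta_0 = psi_0 = 1 and psi_j the MA(infinity) weights, this gives
  gamma(k) - sum_i phi_i gamma(k-i) = c_k,
  c_k = sigma^2 * sum_{j=k..q} theta_j psi_{j-k}   (c_k = 0 for k > q),
using gamma(-m) = gamma(m).
psi-weights needed (psi_j = theta_j + sum_i phi_i psi_{j-i}):
  psi_1 = theta_1 + phi_1 = -0.433 + (0.123) = -0.31
Right-hand sides:
  c_0 = sigma^2 (1 + theta_1 psi_1) = 3 * (1 + (-0.433)(-0.31)) = 3 * 1.13423 = 3.40269
  c_1 = sigma^2 theta_1 = 3 * (-0.433) = -1.299
  c_2 = 0
Equations for k = 0 and k = 1 (AR order 1):
  gamma(0) = phi_1 gamma(1) + c_0
  gamma(1) = phi_1 gamma(0) + c_1
Substituting the second into the first: gamma(0) (1 - phi_1^2) = c_0 + phi_1 c_1, so
  gamma(0) = (c_0 + phi_1 c_1) / (1 - phi_1^2) = (3.40269 + (0.123)(-1.299)) / (1 - (0.123)^2) = 3.242913 / 0.984871 = 3.292729.
  gamma(1) = phi_1 gamma(0) + c_1 = (0.123)(3.292729) + (-1.299) = -0.893994.
For k = 2 (> q): gamma(2) = phi_1 gamma(1) = (0.123)(-0.893994) = -0.109961.
Therefore gamma(2) = -0.1100 (to 4 decimal places).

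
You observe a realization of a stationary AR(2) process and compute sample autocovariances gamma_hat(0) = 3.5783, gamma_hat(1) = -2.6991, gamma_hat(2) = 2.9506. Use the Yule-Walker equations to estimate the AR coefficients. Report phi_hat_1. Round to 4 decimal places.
\hat\phi_{1} = -0.3070

The Yule-Walker equations for an AR(p) process read, in matrix form,
  Gamma_p phi = r_p,   with   (Gamma_p)_{ij} = gamma(|i - j|),
                       (r_p)_i = gamma(i),   i,j = 1..p.
Substitute the sample gammas (Toeplitz matrix and right-hand side of size 2):
  Gamma_p = [[3.5783, -2.6991], [-2.6991, 3.5783]]
  r_p     = [-2.6991, 2.9506]
Written out:
  3.5783 phi_1 - 2.6991 phi_2 = -2.6991
  -2.6991 phi_1 + 3.5783 phi_2 = 2.9506
Solve by Cramer's rule:
  det = gamma(0)^2 - gamma(1)^2 = (3.5783)^2 - (-2.6991)^2 = 12.80423089 - 7.28514081 = 5.51909008
  phi_hat_1 = [gamma(1) gamma(0) - gamma(1) gamma(2)] / det = [(-2.6991)(3.5783) - (-2.6991)(2.9506)] / 5.51909008 = -1.69422507 / 5.51909008 = -0.307
  phi_hat_2 = [gamma(0) gamma(2) - gamma(1)^2] / det = [(3.5783)(2.9506) - (-2.6991)^2] / 5.51909008 = 3.27299117 / 5.51909008 = 0.593
So phi_hat = [-0.3070, 0.5930].
Therefore phi_hat_1 = -0.3070.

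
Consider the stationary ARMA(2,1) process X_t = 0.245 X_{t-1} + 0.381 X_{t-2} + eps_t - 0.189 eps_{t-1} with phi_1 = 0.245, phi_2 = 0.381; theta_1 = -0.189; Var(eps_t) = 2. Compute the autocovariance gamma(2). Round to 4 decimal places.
\gamma(2) = 1.0254

Multiply the model equation by X_{t-k} and take expectations. With theta_0 = psi_0 = 1 and psi_j the MA(infinity) weights, this gives
  gamma(k) - sum_i phi_i gamma(k-i) = c_k,
  c_k = sigma^2 * sum_{j=k..q} theta_j psi_{j-k}   (c_k = 0 for k > q),
using gamma(-m) = gamma(m).
psi-weights needed (psi_j = theta_j + sum_i phi_i psi_{j-i}):
  psi_1 = theta_1 + phi_1 = -0.189 + (0.245) = 0.056
Right-hand sides:
  c_0 = sigma^2 (1 + theta_1 psi_1) = 2 * (1 + (-0.189)(0.056)) = 2 * 0.989416 = 1.978832
  c_1 = sigma^2 theta_1 = 2 * (-0.189) = -0.378
  c_2 = 0
Equations for k = 0, 1, 2 (AR order 2, c_2 = 0):
  (E0) gamma(0) = phi_1 gamma(1) + phi_2 gamma(2) + c_0
  (E1) gamma(1) = phi_1 gamma(0) + phi_2 gamma(1) + c_1
  (E2) gamma(2) = phi_1 gamma(1) + phi_2 gamma(0)
From (E1): gamma(1) = A gamma(0) + B with
  A = phi_1 / (1 - phi_2) = 0.245 / 0.619 = 0.3958,   B = c_1 / (1 - phi_2) = -0.378 / 0.619 = -0.610662.
Insert (E2) into (E0): gamma(0) (1 - phi_2^2) = phi_1 (1 + phi_2) gamma(1) + c_0.
  phi_1 (1 + phi_2) = (0.245)(1.381) = 0.338345,   1 - phi_2^2 = 0.854839.
Replace gamma(1) by A gamma(0) + B and collect gamma(0):
  gamma(0) [0.854839 - (0.338345)(0.3958)] = (0.338345)(-0.610662) + 1.978832
  gamma(0) * 0.720922 = 1.772217
  gamma(0) = 1.772217 / 0.720922 = 2.458265.
  gamma(1) = A gamma(0) + B = (0.3958)(2.458265) + (-0.610662) = 0.362318.
  gamma(2) = phi_1 gamma(1) + phi_2 gamma(0) = (0.245)(0.362318) + (0.381)(2.458265) = 1.025367.
Therefore gamma(2) = 1.0254 (to 4 decimal places).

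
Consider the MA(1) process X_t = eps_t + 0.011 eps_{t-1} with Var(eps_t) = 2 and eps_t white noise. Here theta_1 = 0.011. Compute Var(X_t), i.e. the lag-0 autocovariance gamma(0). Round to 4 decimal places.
\gamma(0) = 2.0002

For an MA(q) process X_t = eps_t + sum_i theta_i eps_{t-i} with
Var(eps_t) = sigma^2, the variance is
  gamma(0) = sigma^2 * (1 + sum_i theta_i^2).
  sum_i theta_i^2 = (0.011)^2 = 0.000121.
  gamma(0) = 2 * (1 + 0.000121) = 2 * 1.000121 = 2.000242, which rounds to 2.0002.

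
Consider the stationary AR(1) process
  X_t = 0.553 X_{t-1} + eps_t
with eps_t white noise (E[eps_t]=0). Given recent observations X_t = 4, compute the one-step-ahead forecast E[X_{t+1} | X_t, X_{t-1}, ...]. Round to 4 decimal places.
E[X_{t+1} \mid \mathcal F_t] = 2.2120

For an AR(p) model X_t = c + sum_i phi_i X_{t-i} + eps_t, the
one-step-ahead conditional mean is
  E[X_{t+1} | X_t, ...] = c + sum_i phi_i X_{t+1-i}.
Substitute known values:
  E[X_{t+1} | ...] = (0.553) * (4)
                   = 2.2120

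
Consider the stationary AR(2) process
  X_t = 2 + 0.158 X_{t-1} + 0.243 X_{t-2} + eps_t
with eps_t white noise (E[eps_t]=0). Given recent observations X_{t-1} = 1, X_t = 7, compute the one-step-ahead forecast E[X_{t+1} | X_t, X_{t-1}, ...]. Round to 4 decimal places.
E[X_{t+1} \mid \mathcal F_t] = 3.3490

For an AR(p) model X_t = c + sum_i phi_i X_{t-i} + eps_t, the
one-step-ahead conditional mean is
  E[X_{t+1} | X_t, ...] = c + sum_i phi_i X_{t+1-i}.
Substitute known values:
  E[X_{t+1} | ...] = 2 + (0.158) * (7) + (0.243) * (1)
                   = 3.3490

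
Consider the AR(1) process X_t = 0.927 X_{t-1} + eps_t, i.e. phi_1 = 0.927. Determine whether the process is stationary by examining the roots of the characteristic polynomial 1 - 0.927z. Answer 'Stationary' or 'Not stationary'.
\text{Stationary}

The AR(p) characteristic polynomial is P(z) = 1 - 0.927z.
Stationarity requires all roots to lie outside the unit circle, i.e. |z| > 1 for every root.
This is linear in z: 1 + (-0.927) z = 0  =>  z = -1/(-0.927) = 1.078749,  |z| = 1.078749.
Moduli of all roots: 1.0787.
All moduli strictly greater than 1? Yes.
Verdict: Stationary.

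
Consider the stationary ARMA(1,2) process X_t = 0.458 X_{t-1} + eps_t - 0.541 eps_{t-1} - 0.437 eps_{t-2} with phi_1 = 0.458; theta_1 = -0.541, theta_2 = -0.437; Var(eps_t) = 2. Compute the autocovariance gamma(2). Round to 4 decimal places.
\gamma(2) = -0.7941

Multiply the model equation by X_{t-k} and take expectations. With theta_0 = psi_0 = 1 and psi_j the MA(infinity) weights, this gives
  gamma(k) - sum_i phi_i gamma(k-i) = c_k,
  c_k = sigma^2 * sum_{j=k..q} theta_j psi_{j-k}   (c_k = 0 for k > q),
using gamma(-m) = gamma(m).
psi-weights needed (psi_j = theta_j + sum_i phi_i psi_{j-i}):
  psi_1 = theta_1 + phi_1 = -0.541 + (0.458) = -0.083
  psi_2 = theta_2 + phi_1 psi_1 = -0.437 + (0.458)(-0.083) = -0.475014
Right-hand sides:
  c_0 = sigma^2 (1 + theta_1 psi_1 + theta_2 psi_2) = 2 * (1 + (-0.541)(-0.083) + (-0.437)(-0.475014)) = 2 * 1.252484 = 2.504968
  c_1 = sigma^2 (theta_1 + theta_2 psi_1) = 2 * (-0.541 + (-0.437)(-0.083)) = -1.009458
  c_2 = sigma^2 theta_2 = 2 * (-0.437) = -0.874
Equations for k = 0 and k = 1 (AR order 1):
  gamma(0) = phi_1 gamma(1) + c_0
  gamma(1) = phi_1 gamma(0) + c_1
Substituting the second into the first: gamma(0) (1 - phi_1^2) = c_0 + phi_1 c_1, so
  gamma(0) = (c_0 + phi_1 c_1) / (1 - phi_1^2) = (2.504968 + (0.458)(-1.009458)) / (1 - (0.458)^2) = 2.042636 / 0.790236 = 2.584844.
  gamma(1) = phi_1 gamma(0) + c_1 = (0.458)(2.584844) + (-1.009458) = 0.1744.
For k = 2: gamma(2) = phi_1 gamma(1) + c_2
  = (0.458)(0.1744) + (-0.874) = -0.794125.
Therefore gamma(2) = -0.7941 (to 4 decimal places).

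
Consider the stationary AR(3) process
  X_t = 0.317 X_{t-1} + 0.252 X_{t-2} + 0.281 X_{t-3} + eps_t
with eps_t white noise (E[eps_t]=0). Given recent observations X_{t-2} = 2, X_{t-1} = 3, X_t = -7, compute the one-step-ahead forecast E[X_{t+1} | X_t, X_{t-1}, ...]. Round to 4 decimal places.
E[X_{t+1} \mid \mathcal F_t] = -0.9010

For an AR(p) model X_t = c + sum_i phi_i X_{t-i} + eps_t, the
one-step-ahead conditional mean is
  E[X_{t+1} | X_t, ...] = c + sum_i phi_i X_{t+1-i}.
Substitute known values:
  E[X_{t+1} | ...] = (0.317) * (-7) + (0.252) * (3) + (0.281) * (2)
                   = -0.9010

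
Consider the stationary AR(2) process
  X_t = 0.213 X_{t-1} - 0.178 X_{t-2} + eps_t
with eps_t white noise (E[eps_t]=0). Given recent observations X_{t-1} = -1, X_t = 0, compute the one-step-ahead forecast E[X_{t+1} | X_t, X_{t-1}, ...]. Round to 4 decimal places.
E[X_{t+1} \mid \mathcal F_t] = 0.1780

For an AR(p) model X_t = c + sum_i phi_i X_{t-i} + eps_t, the
one-step-ahead conditional mean is
  E[X_{t+1} | X_t, ...] = c + sum_i phi_i X_{t+1-i}.
Substitute known values:
  E[X_{t+1} | ...] = (0.213) * (0) + (-0.178) * (-1)
                   = 0.1780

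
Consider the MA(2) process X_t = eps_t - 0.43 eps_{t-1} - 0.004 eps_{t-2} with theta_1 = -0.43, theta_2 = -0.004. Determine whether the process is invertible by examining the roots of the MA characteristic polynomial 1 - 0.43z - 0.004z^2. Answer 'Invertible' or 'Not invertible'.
\text{Invertible}

The MA(q) characteristic polynomial is P(z) = 1 - 0.43z - 0.004z^2.
Invertibility requires all roots to lie outside the unit circle, i.e. |z| > 1 for every root.
Set 1 + (-0.43) z + (-0.004) z^2 = 0, i.e. a z^2 + b z + c = 0 with a = -0.004, b = -0.43, c = 1.
Discriminant D = b^2 - 4ac = (-0.43)^2 - 4*(-0.004)*1 = 0.1849 - (-0.016) = 0.2009.
D >= 0, so the roots are real: z = (-b +/- sqrt(D)) / (2a) = (0.43 +/- 0.448219) / (-0.008).
  z_1 = (0.43 + 0.448219) / (-0.008) = -109.7773,   |z_1| = 109.7773.
  z_2 = (0.43 - 0.448219) / (-0.008) = 2.2773,   |z_2| = 2.2773.
Moduli of all roots: 109.7773, 2.2773.
All moduli strictly greater than 1? Yes.
Verdict: Invertible.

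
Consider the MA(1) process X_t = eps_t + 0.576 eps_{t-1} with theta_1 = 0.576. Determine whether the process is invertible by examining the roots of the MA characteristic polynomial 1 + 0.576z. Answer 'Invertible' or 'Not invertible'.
\text{Invertible}

The MA(q) characteristic polynomial is P(z) = 1 + 0.576z.
Invertibility requires all roots to lie outside the unit circle, i.e. |z| > 1 for every root.
This is linear in z: 1 + (0.576) z = 0  =>  z = -1/(0.576) = -1.736111,  |z| = 1.736111.
Moduli of all roots: 1.7361.
All moduli strictly greater than 1? Yes.
Verdict: Invertible.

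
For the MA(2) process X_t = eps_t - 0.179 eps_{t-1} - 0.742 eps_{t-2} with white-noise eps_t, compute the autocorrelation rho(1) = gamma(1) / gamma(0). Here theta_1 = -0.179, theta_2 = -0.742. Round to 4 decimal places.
\rho(1) = -0.0292

For an MA(q) process with theta_0 = 1, the autocovariance is
  gamma(k) = sigma^2 * sum_{i=0..q-k} theta_i * theta_{i+k},
and rho(k) = gamma(k) / gamma(0). Sigma^2 cancels.
  numerator   = (1)*(-0.179) + (-0.179)*(-0.742) = -0.046182.
  denominator = (1)^2 + (-0.179)^2 + (-0.742)^2 = 1.582605.
  rho(1) = -0.046182 / 1.582605 = -0.0292.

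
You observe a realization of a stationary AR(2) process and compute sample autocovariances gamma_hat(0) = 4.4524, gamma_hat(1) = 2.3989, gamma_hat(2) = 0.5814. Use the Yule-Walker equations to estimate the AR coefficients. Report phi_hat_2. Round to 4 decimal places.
\hat\phi_{2} = -0.2250

The Yule-Walker equations for an AR(p) process read, in matrix form,
  Gamma_p phi = r_p,   with   (Gamma_p)_{ij} = gamma(|i - j|),
                       (r_p)_i = gamma(i),   i,j = 1..p.
Substitute the sample gammas (Toeplitz matrix and right-hand side of size 2):
  Gamma_p = [[4.4524, 2.3989], [2.3989, 4.4524]]
  r_p     = [2.3989, 0.5814]
Written out:
  4.4524 phi_1 + 2.3989 phi_2 = 2.3989
  2.3989 phi_1 + 4.4524 phi_2 = 0.5814
Solve by Cramer's rule:
  det = gamma(0)^2 - gamma(1)^2 = (4.4524)^2 - (2.3989)^2 = 19.82386576 - 5.75472121 = 14.06914455
  phi_hat_1 = [gamma(1) gamma(0) - gamma(1) gamma(2)] / det = [(2.3989)(4.4524) - (2.3989)(0.5814)] / 14.06914455 = 9.2861419 / 14.06914455 = 0.66
  phi_hat_2 = [gamma(0) gamma(2) - gamma(1)^2] / det = [(4.4524)(0.5814) - (2.3989)^2] / 14.06914455 = -3.16609585 / 14.06914455 = -0.225
So phi_hat = [0.6600, -0.2250].
Therefore phi_hat_2 = -0.2250.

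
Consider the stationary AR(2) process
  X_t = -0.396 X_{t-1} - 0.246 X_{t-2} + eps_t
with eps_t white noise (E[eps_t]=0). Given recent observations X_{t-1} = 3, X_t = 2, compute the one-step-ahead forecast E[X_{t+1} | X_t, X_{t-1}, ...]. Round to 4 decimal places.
E[X_{t+1} \mid \mathcal F_t] = -1.5300

For an AR(p) model X_t = c + sum_i phi_i X_{t-i} + eps_t, the
one-step-ahead conditional mean is
  E[X_{t+1} | X_t, ...] = c + sum_i phi_i X_{t+1-i}.
Substitute known values:
  E[X_{t+1} | ...] = (-0.396) * (2) + (-0.246) * (3)
                   = -1.5300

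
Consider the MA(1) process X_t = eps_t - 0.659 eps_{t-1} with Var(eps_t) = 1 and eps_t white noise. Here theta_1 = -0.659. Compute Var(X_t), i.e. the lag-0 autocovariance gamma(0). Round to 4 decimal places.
\gamma(0) = 1.4343

For an MA(q) process X_t = eps_t + sum_i theta_i eps_{t-i} with
Var(eps_t) = sigma^2, the variance is
  gamma(0) = sigma^2 * (1 + sum_i theta_i^2).
  sum_i theta_i^2 = (-0.659)^2 = 0.434281.
  gamma(0) = 1 * (1 + 0.434281) = 1 * 1.434281 = 1.434281, which rounds to 1.4343.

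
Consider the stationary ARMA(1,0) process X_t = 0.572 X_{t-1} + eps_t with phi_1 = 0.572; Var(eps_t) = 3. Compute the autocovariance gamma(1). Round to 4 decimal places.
\gamma(1) = 2.5505

Multiply the model equation by X_{t-k} and take expectations. With theta_0 = psi_0 = 1 and psi_j the MA(infinity) weights, this gives
  gamma(k) - sum_i phi_i gamma(k-i) = c_k,
  c_k = sigma^2 * sum_{j=k..q} theta_j psi_{j-k}   (c_k = 0 for k > q),
using gamma(-m) = gamma(m).
Pure AR (q = 0): c_0 = sigma^2 = 3, c_k = 0 for k >= 1.
Equations for k = 0 and k = 1 (AR order 1):
  gamma(0) = phi_1 gamma(1) + c_0
  gamma(1) = phi_1 gamma(0) + c_1
Substituting the second into the first: gamma(0) (1 - phi_1^2) = c_0 + phi_1 c_1, so
  gamma(0) = c_0 / (1 - phi_1^2) = 3 / (1 - (0.572)^2) = 3 / 0.672816 = 4.458871.
  gamma(1) = phi_1 gamma(0) = (0.572)(4.458871) = 2.550474.
Therefore gamma(1) = 2.5505 (to 4 decimal places).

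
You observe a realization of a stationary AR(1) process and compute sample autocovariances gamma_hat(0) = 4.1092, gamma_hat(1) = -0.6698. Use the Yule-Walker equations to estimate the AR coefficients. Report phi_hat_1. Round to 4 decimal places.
\hat\phi_{1} = -0.1630

The Yule-Walker equations for an AR(p) process read, in matrix form,
  Gamma_p phi = r_p,   with   (Gamma_p)_{ij} = gamma(|i - j|),
                       (r_p)_i = gamma(i),   i,j = 1..p.
Substitute the sample gammas (Toeplitz matrix and right-hand side of size 1):
  Gamma_p = [[4.1092]]
  r_p     = [-0.6698]
With p = 1 this is the single equation gamma(0) phi_1 = gamma(1):
  phi_hat_1 = gamma(1) / gamma(0) = -0.6698 / 4.1092 = -0.1630.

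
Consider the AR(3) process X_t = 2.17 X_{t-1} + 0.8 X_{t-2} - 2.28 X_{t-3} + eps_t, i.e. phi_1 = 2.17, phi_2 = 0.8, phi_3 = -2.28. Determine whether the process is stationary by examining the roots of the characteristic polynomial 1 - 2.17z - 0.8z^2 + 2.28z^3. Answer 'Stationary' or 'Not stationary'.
\text{Not stationary}

The AR(p) characteristic polynomial is P(z) = 1 - 2.17z - 0.8z^2 + 2.28z^3.
Stationarity requires all roots to lie outside the unit circle, i.e. |z| > 1 for every root.
Degree 3: look for a simple real root z0 first, then factor out (1 - z/z0) and solve the remaining quadratic.
Testing z0 = 0.5: P(0.5) = 1 + (-2.17)(0.5) + (-0.8)(0.5)^2 + (2.28)(0.5)^3
  = 1 + (-1.085) + (-0.2) + (0.285) = 0.  So z_0 = 0.5 is a root, |z_0| = 0.5.
Divide out the factor (1 - 2 z) = (1 - z/z0) (since 1/z0 = 2):
  P(z) = (1 - 2 z)(1 + (-0.17) z + (-1.14) z^2)
  [check: z-coef -0.17 - (2) = -2.17; z^2-coef -1.14 - (2)(-0.17) = -0.8; z^3-coef -(2)(-1.14) = 2.28.]
Remaining roots from the quadratic factor 1 + (-0.17) z + (-1.14) z^2:
  Set 1 + (-0.17) z + (-1.14) z^2 = 0, i.e. a z^2 + b z + c = 0 with a = -1.14, b = -0.17, c = 1.
  Discriminant D = b^2 - 4ac = (-0.17)^2 - 4*(-1.14)*1 = 0.0289 - (-4.56) = 4.5889.
  D >= 0, so the roots are real: z = (-b +/- sqrt(D)) / (2a) = (0.17 +/- 2.142172) / (-2.28).
    z_1 = (0.17 + 2.142172) / (-2.28) = -1.0141,   |z_1| = 1.0141.
    z_2 = (0.17 - 2.142172) / (-2.28) = 0.865,   |z_2| = 0.865.
Moduli of all roots: 0.5000, 1.0141, 0.8650.
All moduli strictly greater than 1? No.
Verdict: Not stationary.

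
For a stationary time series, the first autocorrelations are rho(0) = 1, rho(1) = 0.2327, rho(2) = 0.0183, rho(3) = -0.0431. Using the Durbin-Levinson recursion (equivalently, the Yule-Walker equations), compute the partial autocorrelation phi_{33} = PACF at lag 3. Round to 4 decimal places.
\phi_{33} = -0.0410

The PACF at lag k is phi_{kk}, the last component of the solution
to the Yule-Walker system G_k phi = r_k where
  (G_k)_{ij} = rho(|i - j|), (r_k)_i = rho(i), i,j = 1..k.
Equivalently, Durbin-Levinson gives phi_{kk} iteratively:
  phi_{11} = rho(1)
  phi_{kk} = [rho(k) - sum_{j=1..k-1} phi_{k-1,j} rho(k-j)]
            / [1 - sum_{j=1..k-1} phi_{k-1,j} rho(j)],
  phi_{k,j} = phi_{k-1,j} - phi_{kk} phi_{k-1,k-j},  j = 1..k-1.
Step k = 1:
  phi_11 = rho(1) = 0.2327.
Step k = 2:
  phi_22 = [rho(2) - phi_11 rho(1)] / [1 - phi_11 rho(1)] = [0.0183 - (0.2327)(0.2327)] / [1 - (0.2327)(0.2327)]
         = -0.03584929 / 0.94585071 = -0.037902.
  Update: phi_21 = phi_11 - phi_22 phi_11 = 0.2327 - (-0.037902)(0.2327) = 0.24152.
Step k = 3:
  phi_33 = [rho(3) - phi_21 rho(2) - phi_22 rho(1)] / [1 - phi_21 rho(1) - phi_22 rho(2)]
    numerator   = -0.0431 - (0.24152)(0.0183) - (-0.037902)(0.2327) = -0.0387001
    denominator = 1 - (0.24152)(0.2327) - (-0.037902)(0.0183) = 0.94449196
  phi_33 = -0.0387001 / 0.94449196 = -0.041.
Therefore phi_{33} = -0.0410.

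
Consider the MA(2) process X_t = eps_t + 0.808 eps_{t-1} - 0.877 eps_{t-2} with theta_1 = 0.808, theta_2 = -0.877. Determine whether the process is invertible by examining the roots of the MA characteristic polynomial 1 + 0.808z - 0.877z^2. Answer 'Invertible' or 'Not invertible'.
\text{Not invertible}

The MA(q) characteristic polynomial is P(z) = 1 + 0.808z - 0.877z^2.
Invertibility requires all roots to lie outside the unit circle, i.e. |z| > 1 for every root.
Set 1 + (0.808) z + (-0.877) z^2 = 0, i.e. a z^2 + b z + c = 0 with a = -0.877, b = 0.808, c = 1.
Discriminant D = b^2 - 4ac = (0.808)^2 - 4*(-0.877)*1 = 0.652864 - (-3.508) = 4.160864.
D >= 0, so the roots are real: z = (-b +/- sqrt(D)) / (2a) = (-0.808 +/- 2.03982) / (-1.754).
  z_1 = (-0.808 + 2.03982) / (-1.754) = -0.7023,   |z_1| = 0.7023.
  z_2 = (-0.808 - 2.03982) / (-1.754) = 1.6236,   |z_2| = 1.6236.
Moduli of all roots: 0.7023, 1.6236.
All moduli strictly greater than 1? No.
Verdict: Not invertible.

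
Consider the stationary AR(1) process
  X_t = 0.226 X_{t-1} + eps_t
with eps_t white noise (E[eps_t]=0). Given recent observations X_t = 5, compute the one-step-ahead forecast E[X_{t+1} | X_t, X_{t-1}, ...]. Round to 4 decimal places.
E[X_{t+1} \mid \mathcal F_t] = 1.1300

For an AR(p) model X_t = c + sum_i phi_i X_{t-i} + eps_t, the
one-step-ahead conditional mean is
  E[X_{t+1} | X_t, ...] = c + sum_i phi_i X_{t+1-i}.
Substitute known values:
  E[X_{t+1} | ...] = (0.226) * (5)
                   = 1.1300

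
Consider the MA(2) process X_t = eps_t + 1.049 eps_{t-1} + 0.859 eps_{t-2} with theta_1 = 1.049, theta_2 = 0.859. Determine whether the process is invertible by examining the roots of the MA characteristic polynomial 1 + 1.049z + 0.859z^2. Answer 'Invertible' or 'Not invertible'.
\text{Invertible}

The MA(q) characteristic polynomial is P(z) = 1 + 1.049z + 0.859z^2.
Invertibility requires all roots to lie outside the unit circle, i.e. |z| > 1 for every root.
Set 1 + (1.049) z + (0.859) z^2 = 0, i.e. a z^2 + b z + c = 0 with a = 0.859, b = 1.049, c = 1.
Discriminant D = b^2 - 4ac = (1.049)^2 - 4*(0.859)*1 = 1.100401 - (3.436) = -2.335599.
D < 0, so the roots are the complex-conjugate pair z = (-b +/- i sqrt(-D)) / (2a) = -0.6106 +/- 0.8896i.
For a conjugate pair |z|^2 = z * conj(z) = (product of roots) = c/a = 1/(0.859) = 1.164144, so |z| = sqrt(1.164144) = 1.079 for both roots.
Moduli of all roots: 1.0790, 1.0790.
All moduli strictly greater than 1? Yes.
Verdict: Invertible.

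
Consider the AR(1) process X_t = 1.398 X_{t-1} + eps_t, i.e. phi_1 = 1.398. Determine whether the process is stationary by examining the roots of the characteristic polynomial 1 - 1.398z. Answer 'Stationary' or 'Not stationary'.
\text{Not stationary}

The AR(p) characteristic polynomial is P(z) = 1 - 1.398z.
Stationarity requires all roots to lie outside the unit circle, i.e. |z| > 1 for every root.
This is linear in z: 1 + (-1.398) z = 0  =>  z = -1/(-1.398) = 0.715308,  |z| = 0.715308.
Moduli of all roots: 0.7153.
All moduli strictly greater than 1? No.
Verdict: Not stationary.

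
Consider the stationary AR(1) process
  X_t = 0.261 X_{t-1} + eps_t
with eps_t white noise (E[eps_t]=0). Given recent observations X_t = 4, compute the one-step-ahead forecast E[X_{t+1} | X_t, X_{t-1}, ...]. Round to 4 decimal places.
E[X_{t+1} \mid \mathcal F_t] = 1.0440

For an AR(p) model X_t = c + sum_i phi_i X_{t-i} + eps_t, the
one-step-ahead conditional mean is
  E[X_{t+1} | X_t, ...] = c + sum_i phi_i X_{t+1-i}.
Substitute known values:
  E[X_{t+1} | ...] = (0.261) * (4)
                   = 1.0440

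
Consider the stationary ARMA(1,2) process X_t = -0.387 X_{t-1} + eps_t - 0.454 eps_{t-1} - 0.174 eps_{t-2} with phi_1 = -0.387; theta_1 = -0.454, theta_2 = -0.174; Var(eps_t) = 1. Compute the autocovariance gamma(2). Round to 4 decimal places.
\gamma(2) = 0.2048

Multiply the model equation by X_{t-k} and take expectations. With theta_0 = psi_0 = 1 and psi_j the MA(infinity) weights, this gives
  gamma(k) - sum_i phi_i gamma(k-i) = c_k,
  c_k = sigma^2 * sum_{j=k..q} theta_j psi_{j-k}   (c_k = 0 for k > q),
using gamma(-m) = gamma(m).
psi-weights needed (psi_j = theta_j + sum_i phi_i psi_{j-i}):
  psi_1 = theta_1 + phi_1 = -0.454 + (-0.387) = -0.841
  psi_2 = theta_2 + phi_1 psi_1 = -0.174 + (-0.387)(-0.841) = 0.151467
Right-hand sides:
  c_0 = sigma^2 (1 + theta_1 psi_1 + theta_2 psi_2) = 1 * (1 + (-0.454)(-0.841) + (-0.174)(0.151467)) = 1 * 1.355459 = 1.355459
  c_1 = sigma^2 (theta_1 + theta_2 psi_1) = 1 * (-0.454 + (-0.174)(-0.841)) = -0.307666
  c_2 = sigma^2 theta_2 = 1 * (-0.174) = -0.174
Equations for k = 0 and k = 1 (AR order 1):
  gamma(0) = phi_1 gamma(1) + c_0
  gamma(1) = phi_1 gamma(0) + c_1
Substituting the second into the first: gamma(0) (1 - phi_1^2) = c_0 + phi_1 c_1, so
  gamma(0) = (c_0 + phi_1 c_1) / (1 - phi_1^2) = (1.355459 + (-0.387)(-0.307666)) / (1 - (-0.387)^2) = 1.474525 / 0.850231 = 1.734265.
  gamma(1) = phi_1 gamma(0) + c_1 = (-0.387)(1.734265) + (-0.307666) = -0.978826.
For k = 2: gamma(2) = phi_1 gamma(1) + c_2
  = (-0.387)(-0.978826) + (-0.174) = 0.204806.
Therefore gamma(2) = 0.2048 (to 4 decimal places).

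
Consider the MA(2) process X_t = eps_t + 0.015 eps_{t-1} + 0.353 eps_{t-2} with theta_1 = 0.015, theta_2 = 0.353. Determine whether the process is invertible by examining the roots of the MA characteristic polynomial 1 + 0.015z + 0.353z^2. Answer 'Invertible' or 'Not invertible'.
\text{Invertible}

The MA(q) characteristic polynomial is P(z) = 1 + 0.015z + 0.353z^2.
Invertibility requires all roots to lie outside the unit circle, i.e. |z| > 1 for every root.
Set 1 + (0.015) z + (0.353) z^2 = 0, i.e. a z^2 + b z + c = 0 with a = 0.353, b = 0.015, c = 1.
Discriminant D = b^2 - 4ac = (0.015)^2 - 4*(0.353)*1 = 0.000225 - (1.412) = -1.411775.
D < 0, so the roots are the complex-conjugate pair z = (-b +/- i sqrt(-D)) / (2a) = -0.0212 +/- 1.683i.
For a conjugate pair |z|^2 = z * conj(z) = (product of roots) = c/a = 1/(0.353) = 2.832861, so |z| = sqrt(2.832861) = 1.6831 for both roots.
Moduli of all roots: 1.6831, 1.6831.
All moduli strictly greater than 1? Yes.
Verdict: Invertible.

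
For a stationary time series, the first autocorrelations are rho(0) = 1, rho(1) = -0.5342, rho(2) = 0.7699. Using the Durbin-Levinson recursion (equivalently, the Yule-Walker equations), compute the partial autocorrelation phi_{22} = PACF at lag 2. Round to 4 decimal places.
\phi_{22} = 0.6780

The PACF at lag k is phi_{kk}, the last component of the solution
to the Yule-Walker system G_k phi = r_k where
  (G_k)_{ij} = rho(|i - j|), (r_k)_i = rho(i), i,j = 1..k.
Equivalently, Durbin-Levinson gives phi_{kk} iteratively:
  phi_{11} = rho(1)
  phi_{kk} = [rho(k) - sum_{j=1..k-1} phi_{k-1,j} rho(k-j)]
            / [1 - sum_{j=1..k-1} phi_{k-1,j} rho(j)],
  phi_{k,j} = phi_{k-1,j} - phi_{kk} phi_{k-1,k-j},  j = 1..k-1.
Step k = 1:
  phi_11 = rho(1) = -0.5342.
Step k = 2:
  phi_22 = [rho(2) - phi_11 rho(1)] / [1 - phi_11 rho(1)] = [0.7699 - (-0.5342)(-0.5342)] / [1 - (-0.5342)(-0.5342)]
         = 0.48453036 / 0.71463036 = 0.678.
Therefore phi_{22} = 0.6780.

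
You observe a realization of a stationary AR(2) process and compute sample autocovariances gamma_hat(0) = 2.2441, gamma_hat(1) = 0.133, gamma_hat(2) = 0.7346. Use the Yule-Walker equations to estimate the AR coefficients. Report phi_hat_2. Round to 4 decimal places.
\hat\phi_{2} = 0.3250

The Yule-Walker equations for an AR(p) process read, in matrix form,
  Gamma_p phi = r_p,   with   (Gamma_p)_{ij} = gamma(|i - j|),
                       (r_p)_i = gamma(i),   i,j = 1..p.
Substitute the sample gammas (Toeplitz matrix and right-hand side of size 2):
  Gamma_p = [[2.2441, 0.133], [0.133, 2.2441]]
  r_p     = [0.133, 0.7346]
Written out:
  2.2441 phi_1 + 0.133 phi_2 = 0.133
  0.133 phi_1 + 2.2441 phi_2 = 0.7346
Solve by Cramer's rule:
  det = gamma(0)^2 - gamma(1)^2 = (2.2441)^2 - (0.133)^2 = 5.03598481 - 0.017689 = 5.01829581
  phi_hat_1 = [gamma(1) gamma(0) - gamma(1) gamma(2)] / det = [(0.133)(2.2441) - (0.133)(0.7346)] / 5.01829581 = 0.2007635 / 5.01829581 = 0.04
  phi_hat_2 = [gamma(0) gamma(2) - gamma(1)^2] / det = [(2.2441)(0.7346) - (0.133)^2] / 5.01829581 = 1.63082686 / 5.01829581 = 0.325
So phi_hat = [0.0400, 0.3250].
Therefore phi_hat_2 = 0.3250.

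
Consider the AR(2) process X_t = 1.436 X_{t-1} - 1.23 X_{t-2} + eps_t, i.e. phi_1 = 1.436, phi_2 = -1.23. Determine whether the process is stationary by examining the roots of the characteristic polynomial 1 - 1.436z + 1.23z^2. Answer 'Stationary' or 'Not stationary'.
\text{Not stationary}

The AR(p) characteristic polynomial is P(z) = 1 - 1.436z + 1.23z^2.
Stationarity requires all roots to lie outside the unit circle, i.e. |z| > 1 for every root.
Set 1 + (-1.436) z + (1.23) z^2 = 0, i.e. a z^2 + b z + c = 0 with a = 1.23, b = -1.436, c = 1.
Discriminant D = b^2 - 4ac = (-1.436)^2 - 4*(1.23)*1 = 2.062096 - (4.92) = -2.857904.
D < 0, so the roots are the complex-conjugate pair z = (-b +/- i sqrt(-D)) / (2a) = 0.5837 +/- 0.6872i.
For a conjugate pair |z|^2 = z * conj(z) = (product of roots) = c/a = 1/(1.23) = 0.813008, so |z| = sqrt(0.813008) = 0.9017 for both roots.
Moduli of all roots: 0.9017, 0.9017.
All moduli strictly greater than 1? No.
Verdict: Not stationary.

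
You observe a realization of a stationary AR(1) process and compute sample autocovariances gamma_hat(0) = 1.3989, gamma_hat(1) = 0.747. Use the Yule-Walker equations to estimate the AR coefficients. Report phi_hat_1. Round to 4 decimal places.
\hat\phi_{1} = 0.5340

The Yule-Walker equations for an AR(p) process read, in matrix form,
  Gamma_p phi = r_p,   with   (Gamma_p)_{ij} = gamma(|i - j|),
                       (r_p)_i = gamma(i),   i,j = 1..p.
Substitute the sample gammas (Toeplitz matrix and right-hand side of size 1):
  Gamma_p = [[1.3989]]
  r_p     = [0.747]
With p = 1 this is the single equation gamma(0) phi_1 = gamma(1):
  phi_hat_1 = gamma(1) / gamma(0) = 0.747 / 1.3989 = 0.5340.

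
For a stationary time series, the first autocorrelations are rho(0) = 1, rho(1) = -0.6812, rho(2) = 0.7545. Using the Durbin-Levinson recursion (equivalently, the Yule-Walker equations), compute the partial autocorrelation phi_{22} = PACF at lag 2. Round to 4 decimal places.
\phi_{22} = 0.5419

The PACF at lag k is phi_{kk}, the last component of the solution
to the Yule-Walker system G_k phi = r_k where
  (G_k)_{ij} = rho(|i - j|), (r_k)_i = rho(i), i,j = 1..k.
Equivalently, Durbin-Levinson gives phi_{kk} iteratively:
  phi_{11} = rho(1)
  phi_{kk} = [rho(k) - sum_{j=1..k-1} phi_{k-1,j} rho(k-j)]
            / [1 - sum_{j=1..k-1} phi_{k-1,j} rho(j)],
  phi_{k,j} = phi_{k-1,j} - phi_{kk} phi_{k-1,k-j},  j = 1..k-1.
Step k = 1:
  phi_11 = rho(1) = -0.6812.
Step k = 2:
  phi_22 = [rho(2) - phi_11 rho(1)] / [1 - phi_11 rho(1)] = [0.7545 - (-0.6812)(-0.6812)] / [1 - (-0.6812)(-0.6812)]
         = 0.29046656 / 0.53596656 = 0.5419.
Therefore phi_{22} = 0.5419.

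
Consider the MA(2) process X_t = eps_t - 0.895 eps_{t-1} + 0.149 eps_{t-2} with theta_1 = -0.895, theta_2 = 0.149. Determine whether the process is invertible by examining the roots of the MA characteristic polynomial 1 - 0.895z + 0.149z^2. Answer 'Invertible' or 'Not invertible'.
\text{Invertible}

The MA(q) characteristic polynomial is P(z) = 1 - 0.895z + 0.149z^2.
Invertibility requires all roots to lie outside the unit circle, i.e. |z| > 1 for every root.
Set 1 + (-0.895) z + (0.149) z^2 = 0, i.e. a z^2 + b z + c = 0 with a = 0.149, b = -0.895, c = 1.
Discriminant D = b^2 - 4ac = (-0.895)^2 - 4*(0.149)*1 = 0.801025 - (0.596) = 0.205025.
D >= 0, so the roots are real: z = (-b +/- sqrt(D)) / (2a) = (0.895 +/- 0.452797) / (0.298).
  z_1 = (0.895 + 0.452797) / (0.298) = 4.5228,   |z_1| = 4.5228.
  z_2 = (0.895 - 0.452797) / (0.298) = 1.4839,   |z_2| = 1.4839.
Moduli of all roots: 4.5228, 1.4839.
All moduli strictly greater than 1? Yes.
Verdict: Invertible.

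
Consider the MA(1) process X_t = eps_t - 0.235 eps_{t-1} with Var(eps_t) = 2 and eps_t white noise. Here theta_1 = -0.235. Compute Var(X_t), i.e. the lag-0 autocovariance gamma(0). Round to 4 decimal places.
\gamma(0) = 2.1105

For an MA(q) process X_t = eps_t + sum_i theta_i eps_{t-i} with
Var(eps_t) = sigma^2, the variance is
  gamma(0) = sigma^2 * (1 + sum_i theta_i^2).
  sum_i theta_i^2 = (-0.235)^2 = 0.055225.
  gamma(0) = 2 * (1 + 0.055225) = 2 * 1.055225 = 2.11045, which rounds to 2.1105.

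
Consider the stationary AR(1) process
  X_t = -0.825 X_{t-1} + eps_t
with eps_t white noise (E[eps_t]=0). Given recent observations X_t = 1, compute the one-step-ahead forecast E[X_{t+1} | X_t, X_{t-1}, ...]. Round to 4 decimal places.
E[X_{t+1} \mid \mathcal F_t] = -0.8250

For an AR(p) model X_t = c + sum_i phi_i X_{t-i} + eps_t, the
one-step-ahead conditional mean is
  E[X_{t+1} | X_t, ...] = c + sum_i phi_i X_{t+1-i}.
Substitute known values:
  E[X_{t+1} | ...] = (-0.825) * (1)
                   = -0.8250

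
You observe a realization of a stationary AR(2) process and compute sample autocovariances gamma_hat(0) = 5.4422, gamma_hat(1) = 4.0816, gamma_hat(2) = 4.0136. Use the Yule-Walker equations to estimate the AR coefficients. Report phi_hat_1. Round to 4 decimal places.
\hat\phi_{1} = 0.4500

The Yule-Walker equations for an AR(p) process read, in matrix form,
  Gamma_p phi = r_p,   with   (Gamma_p)_{ij} = gamma(|i - j|),
                       (r_p)_i = gamma(i),   i,j = 1..p.
Substitute the sample gammas (Toeplitz matrix and right-hand side of size 2):
  Gamma_p = [[5.4422, 4.0816], [4.0816, 5.4422]]
  r_p     = [4.0816, 4.0136]
Written out:
  5.4422 phi_1 + 4.0816 phi_2 = 4.0816
  4.0816 phi_1 + 5.4422 phi_2 = 4.0136
Solve by Cramer's rule:
  det = gamma(0)^2 - gamma(1)^2 = (5.4422)^2 - (4.0816)^2 = 29.61754084 - 16.65945856 = 12.95808228
  phi_hat_1 = [gamma(1) gamma(0) - gamma(1) gamma(2)] / det = [(4.0816)(5.4422) - (4.0816)(4.0136)] / 12.95808228 = 5.83097376 / 12.95808228 = 0.45
  phi_hat_2 = [gamma(0) gamma(2) - gamma(1)^2] / det = [(5.4422)(4.0136) - (4.0816)^2] / 12.95808228 = 5.18335536 / 12.95808228 = 0.4
So phi_hat = [0.4500, 0.4000].
Therefore phi_hat_1 = 0.4500.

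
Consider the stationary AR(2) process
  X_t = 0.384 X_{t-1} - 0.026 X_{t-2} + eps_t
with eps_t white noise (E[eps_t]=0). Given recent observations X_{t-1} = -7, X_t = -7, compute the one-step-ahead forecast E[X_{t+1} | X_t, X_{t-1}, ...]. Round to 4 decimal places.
E[X_{t+1} \mid \mathcal F_t] = -2.5060

For an AR(p) model X_t = c + sum_i phi_i X_{t-i} + eps_t, the
one-step-ahead conditional mean is
  E[X_{t+1} | X_t, ...] = c + sum_i phi_i X_{t+1-i}.
Substitute known values:
  E[X_{t+1} | ...] = (0.384) * (-7) + (-0.026) * (-7)
                   = -2.5060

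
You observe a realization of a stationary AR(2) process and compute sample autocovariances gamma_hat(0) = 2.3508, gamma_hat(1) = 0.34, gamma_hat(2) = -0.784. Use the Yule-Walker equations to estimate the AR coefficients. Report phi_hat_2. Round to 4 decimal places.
\hat\phi_{2} = -0.3620

The Yule-Walker equations for an AR(p) process read, in matrix form,
  Gamma_p phi = r_p,   with   (Gamma_p)_{ij} = gamma(|i - j|),
                       (r_p)_i = gamma(i),   i,j = 1..p.
Substitute the sample gammas (Toeplitz matrix and right-hand side of size 2):
  Gamma_p = [[2.3508, 0.34], [0.34, 2.3508]]
  r_p     = [0.34, -0.784]
Written out:
  2.3508 phi_1 + 0.34 phi_2 = 0.34
  0.34 phi_1 + 2.3508 phi_2 = -0.784
Solve by Cramer's rule:
  det = gamma(0)^2 - gamma(1)^2 = (2.3508)^2 - (0.34)^2 = 5.52626064 - 0.1156 = 5.41066064
  phi_hat_1 = [gamma(1) gamma(0) - gamma(1) gamma(2)] / det = [(0.34)(2.3508) - (0.34)(-0.784)] / 5.41066064 = 1.065832 / 5.41066064 = 0.197
  phi_hat_2 = [gamma(0) gamma(2) - gamma(1)^2] / det = [(2.3508)(-0.784) - (0.34)^2] / 5.41066064 = -1.9586272 / 5.41066064 = -0.362
So phi_hat = [0.1970, -0.3620].
Therefore phi_hat_2 = -0.3620.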